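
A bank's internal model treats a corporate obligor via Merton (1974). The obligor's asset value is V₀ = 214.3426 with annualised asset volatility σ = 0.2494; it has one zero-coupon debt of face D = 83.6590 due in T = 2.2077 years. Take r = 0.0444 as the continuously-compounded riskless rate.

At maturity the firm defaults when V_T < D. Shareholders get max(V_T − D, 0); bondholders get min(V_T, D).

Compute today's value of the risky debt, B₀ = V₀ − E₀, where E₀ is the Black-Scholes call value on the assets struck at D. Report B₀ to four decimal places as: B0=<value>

d₁ = [ln(V₀/D) + (r + σ²/2)T] / (σ√T)
   = [ln(214.3426/83.6590) + (0.0444 + 0.5·0.2494²)·2.2077] / (0.2494·√2.2077)
   = [0.940827 + 0.166682] / 0.370567 = 2.988688
d₂ = d₁ − σ√T = 2.988688 − 0.370567 = 2.618121
N(d₁) = 0.998599,  N(d₂) = 0.995579,  e^(−rT) = 0.906629
E₀ = V₀·N(d₁) − D·e^(−rT)·N(d₂)
   = 214.3426·0.998599 − 83.6590·0.906629·0.995579 = 138.529954
B₀ = V₀ − E₀ = 214.3426 − 138.529954 = 75.812646

B0=75.8126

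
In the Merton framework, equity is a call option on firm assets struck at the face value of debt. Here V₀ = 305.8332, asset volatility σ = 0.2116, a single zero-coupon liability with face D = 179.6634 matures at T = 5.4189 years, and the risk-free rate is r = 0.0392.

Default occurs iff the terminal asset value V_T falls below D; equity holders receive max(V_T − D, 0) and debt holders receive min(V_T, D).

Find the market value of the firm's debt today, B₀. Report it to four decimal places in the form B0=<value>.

B0=142.3786

d₁ = [ln(V₀/D) + (r + σ²/2)T] / (σ√T)
   = [ln(305.8332/179.6634) + (0.0392 + 0.5·0.2116²)·5.4189] / (0.2116·√5.4189)
   = [0.531955 + 0.333735] / 0.492574 = 1.757483
d₂ = d₁ − σ√T = 1.757483 − 0.492574 = 1.264910
N(d₁) = 0.960582,  N(d₂) = 0.897048,  e^(−rT) = 0.808624
E₀ = V₀·N(d₁) − D·e^(−rT)·N(d₂)
   = 305.8332·0.960582 − 179.6634·0.808624·0.897048 = 163.454626
B₀ = V₀ − E₀ = 305.8332 − 163.454626 = 142.378574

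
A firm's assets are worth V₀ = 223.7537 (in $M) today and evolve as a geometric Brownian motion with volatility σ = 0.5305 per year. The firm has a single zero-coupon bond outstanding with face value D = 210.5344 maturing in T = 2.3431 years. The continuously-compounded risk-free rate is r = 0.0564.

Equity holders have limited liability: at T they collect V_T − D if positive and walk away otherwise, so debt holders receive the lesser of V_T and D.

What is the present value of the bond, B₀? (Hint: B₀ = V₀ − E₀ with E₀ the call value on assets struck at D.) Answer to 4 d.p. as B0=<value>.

B0=138.0553

d₁ = [ln(V₀/D) + (r + σ²/2)T] / (σ√T)
   = [ln(223.7537/210.5344) + (0.0564 + 0.5·0.5305²)·2.3431] / (0.5305·√2.3431)
   = [0.060897 + 0.461860] / 0.812046 = 0.643753
d₂ = d₁ − σ√T = 0.643753 − 0.812046 = -0.168293
N(d₁) = 0.740132,  N(d₂) = 0.433176,  e^(−rT) = 0.876209
E₀ = V₀·N(d₁) − D·e^(−rT)·N(d₂)
   = 223.7537·0.740132 − 210.5344·0.876209·0.433176 = 85.698382
B₀ = V₀ − E₀ = 223.7537 − 85.698382 = 138.055318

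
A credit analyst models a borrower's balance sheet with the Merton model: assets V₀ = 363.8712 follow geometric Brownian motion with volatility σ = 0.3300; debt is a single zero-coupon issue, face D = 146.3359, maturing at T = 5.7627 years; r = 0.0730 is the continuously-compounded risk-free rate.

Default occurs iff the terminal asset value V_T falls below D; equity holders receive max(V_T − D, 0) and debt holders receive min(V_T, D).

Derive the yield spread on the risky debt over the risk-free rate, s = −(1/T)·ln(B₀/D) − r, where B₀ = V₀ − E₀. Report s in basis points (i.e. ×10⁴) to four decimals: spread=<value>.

spread=49.0164

d₁ = [ln(V₀/D) + (r + σ²/2)T] / (σ√T)
   = [ln(363.8712/146.3359) + (0.0730 + 0.5·0.3300²)·5.7627] / (0.3300·√5.7627)
   = [0.910895 + 0.734456] / 0.792186 = 2.076977
d₂ = d₁ − σ√T = 2.076977 − 0.792186 = 1.284792
N(d₁) = 0.981098,  N(d₂) = 0.900567,  e^(−rT) = 0.656602
E₀ = V₀·N(d₁) − D·e^(−rT)·N(d₂)
   = 363.8712·0.981098 − 146.3359·0.656602·0.900567 = 270.462834
B₀ = V₀ − E₀ = 363.8712 − 270.462834 = 93.408366
spread = −(1/T)·ln(B₀/D) − r = −(1/5.7627)·ln(93.408366/146.3359) − 0.0730 = 0.00490164
in basis points: 0.00490164 × 10⁴ = 49.0164 bp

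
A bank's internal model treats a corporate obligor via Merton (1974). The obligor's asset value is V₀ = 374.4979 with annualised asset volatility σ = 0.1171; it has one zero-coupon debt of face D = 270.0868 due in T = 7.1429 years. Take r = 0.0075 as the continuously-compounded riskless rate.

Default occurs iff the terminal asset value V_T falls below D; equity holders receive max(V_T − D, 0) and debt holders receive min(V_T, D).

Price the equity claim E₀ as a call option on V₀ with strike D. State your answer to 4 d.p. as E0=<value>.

E0=123.7216

d₁ = [ln(V₀/D) + (r + σ²/2)T] / (σ√T)
   = [ln(374.4979/270.0868) + (0.0075 + 0.5·0.1171²)·7.1429] / (0.1171·√7.1429)
   = [0.326843 + 0.102545] / 0.312964 = 1.372004
d₂ = d₁ − σ√T = 1.372004 − 0.312964 = 1.059040
N(d₁) = 0.914969,  N(d₂) = 0.855209,  e^(−rT) = 0.947838
E₀ = V₀·N(d₁) − D·e^(−rT)·N(d₂)
   = 374.4979·0.914969 − 270.0868·0.947838·0.855209 = 123.721636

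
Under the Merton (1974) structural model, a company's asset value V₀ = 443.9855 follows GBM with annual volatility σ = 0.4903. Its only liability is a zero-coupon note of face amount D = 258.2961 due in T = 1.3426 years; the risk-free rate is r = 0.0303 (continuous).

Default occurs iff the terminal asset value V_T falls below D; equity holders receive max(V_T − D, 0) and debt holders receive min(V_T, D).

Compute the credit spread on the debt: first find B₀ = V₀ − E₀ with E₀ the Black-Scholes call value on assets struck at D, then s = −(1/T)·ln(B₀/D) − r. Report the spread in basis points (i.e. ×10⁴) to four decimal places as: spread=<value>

spread=451.5760

d₁ = [ln(V₀/D) + (r + σ²/2)T] / (σ√T)
   = [ln(443.9855/258.2961) + (0.0303 + 0.5·0.4903²)·1.3426] / (0.4903·√1.3426)
   = [0.541685 + 0.202057] / 0.568114 = 1.309144
d₂ = d₁ − σ√T = 1.309144 − 0.568114 = 0.741030
N(d₁) = 0.904757,  N(d₂) = 0.770663,  e^(−rT) = 0.960136
E₀ = V₀·N(d₁) − D·e^(−rT)·N(d₂)
   = 443.9855·0.904757 − 258.2961·0.960136·0.770663 = 210.575346
B₀ = V₀ − E₀ = 443.9855 − 210.575346 = 233.410154
spread = −(1/T)·ln(B₀/D) − r = −(1/1.3426)·ln(233.410154/258.2961) − 0.0303 = 0.04515760
in basis points: 0.04515760 × 10⁴ = 451.5760 bp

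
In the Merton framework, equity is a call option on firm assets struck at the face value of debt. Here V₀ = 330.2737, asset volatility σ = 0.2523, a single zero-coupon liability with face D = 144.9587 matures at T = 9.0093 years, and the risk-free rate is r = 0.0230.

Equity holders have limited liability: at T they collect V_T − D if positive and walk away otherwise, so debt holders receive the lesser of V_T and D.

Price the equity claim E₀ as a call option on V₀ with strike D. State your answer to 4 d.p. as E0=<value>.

d₁ = [ln(V₀/D) + (r + σ²/2)T] / (σ√T)
   = [ln(330.2737/144.9587) + (0.0230 + 0.5·0.2523²)·9.0093] / (0.2523·√9.0093)
   = [0.823473 + 0.493959] / 0.757291 = 1.739664
d₂ = d₁ − σ√T = 1.739664 − 0.757291 = 0.982373
N(d₁) = 0.959041,  N(d₂) = 0.837042,  e^(−rT) = 0.812846
E₀ = V₀·N(d₁) − D·e^(−rT)·N(d₂)
   = 330.2737·0.959041 − 144.9587·0.812846·0.837042 = 218.118144

E0=218.1181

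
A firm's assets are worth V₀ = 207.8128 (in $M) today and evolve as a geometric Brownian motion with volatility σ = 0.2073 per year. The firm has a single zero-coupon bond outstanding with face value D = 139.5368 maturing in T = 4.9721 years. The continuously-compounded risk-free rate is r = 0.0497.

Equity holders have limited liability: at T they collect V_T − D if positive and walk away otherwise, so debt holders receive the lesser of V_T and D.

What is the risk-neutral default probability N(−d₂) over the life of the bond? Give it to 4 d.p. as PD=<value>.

PD=0.1220

d₁ = [ln(V₀/D) + (r + σ²/2)T] / (σ√T)
   = [ln(207.8128/139.5368) + (0.0497 + 0.5·0.2073²)·4.9721] / (0.2073·√4.9721)
   = [0.398309 + 0.353947] / 0.462242 = 1.627409
d₂ = d₁ − σ√T = 1.627409 − 0.462242 = 1.165167
risk-neutral PD = N(−d₂) = N(-1.165167) = 0.121976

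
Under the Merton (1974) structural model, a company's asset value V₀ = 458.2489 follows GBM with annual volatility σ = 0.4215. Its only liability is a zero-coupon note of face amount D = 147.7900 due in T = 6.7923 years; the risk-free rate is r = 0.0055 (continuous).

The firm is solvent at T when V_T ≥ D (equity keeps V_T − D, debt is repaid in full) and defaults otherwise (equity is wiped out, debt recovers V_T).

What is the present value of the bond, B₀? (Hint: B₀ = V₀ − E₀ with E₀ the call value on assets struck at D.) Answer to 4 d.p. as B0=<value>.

d₁ = [ln(V₀/D) + (r + σ²/2)T] / (σ√T)
   = [ln(458.2489/147.7900) + (0.0055 + 0.5·0.4215²)·6.7923] / (0.4215·√6.7923)
   = [1.131620 + 0.640725] / 1.098515 = 1.613401
d₂ = d₁ − σ√T = 1.613401 − 1.098515 = 0.514886
N(d₁) = 0.946671,  N(d₂) = 0.696684,  e^(−rT) = 0.963332
E₀ = V₀·N(d₁) − D·e^(−rT)·N(d₂)
   = 458.2489·0.946671 − 147.7900·0.963332·0.696684 = 334.623693
B₀ = V₀ − E₀ = 458.2489 − 334.623693 = 123.625207

B0=123.6252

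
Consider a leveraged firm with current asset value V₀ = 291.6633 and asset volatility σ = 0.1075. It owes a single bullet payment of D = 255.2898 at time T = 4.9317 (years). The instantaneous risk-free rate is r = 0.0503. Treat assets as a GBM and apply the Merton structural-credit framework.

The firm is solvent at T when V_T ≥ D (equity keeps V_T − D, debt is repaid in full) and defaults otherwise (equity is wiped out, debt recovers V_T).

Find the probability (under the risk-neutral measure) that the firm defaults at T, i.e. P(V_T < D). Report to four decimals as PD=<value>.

PD=0.0697

d₁ = [ln(V₀/D) + (r + σ²/2)T] / (σ√T)
   = [ln(291.6633/255.2898) + (0.0503 + 0.5·0.1075²)·4.9317] / (0.1075·√4.9317)
   = [0.133201 + 0.276560] / 0.238730 = 1.716422
d₂ = d₁ − σ√T = 1.716422 − 0.238730 = 1.477692
risk-neutral PD = N(−d₂) = N(-1.477692) = 0.069745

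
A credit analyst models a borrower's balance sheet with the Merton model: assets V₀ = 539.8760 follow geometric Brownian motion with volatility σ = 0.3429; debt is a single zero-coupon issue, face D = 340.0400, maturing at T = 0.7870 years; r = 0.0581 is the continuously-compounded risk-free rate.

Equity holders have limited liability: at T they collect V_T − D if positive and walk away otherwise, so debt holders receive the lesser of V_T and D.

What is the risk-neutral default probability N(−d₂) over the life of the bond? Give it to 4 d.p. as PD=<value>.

PD=0.0645

d₁ = [ln(V₀/D) + (r + σ²/2)T] / (σ√T)
   = [ln(539.8760/340.0400) + (0.0581 + 0.5·0.3429²)·0.7870] / (0.3429·√0.7870)
   = [0.462276 + 0.091993] / 0.304197 = 1.822072
d₂ = d₁ − σ√T = 1.822072 − 0.304197 = 1.517875
risk-neutral PD = N(−d₂) = N(-1.517875) = 0.064523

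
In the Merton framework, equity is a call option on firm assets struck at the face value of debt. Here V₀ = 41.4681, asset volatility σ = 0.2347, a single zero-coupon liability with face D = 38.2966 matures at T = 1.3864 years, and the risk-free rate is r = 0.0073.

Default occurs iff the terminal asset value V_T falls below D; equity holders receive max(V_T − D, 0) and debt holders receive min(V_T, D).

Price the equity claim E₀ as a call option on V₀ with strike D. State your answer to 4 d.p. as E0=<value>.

d₁ = [ln(V₀/D) + (r + σ²/2)T] / (σ√T)
   = [ln(41.4681/38.2966) + (0.0073 + 0.5·0.2347²)·1.3864] / (0.2347·√1.3864)
   = [0.079563 + 0.048305] / 0.276349 = 0.462707
d₂ = d₁ − σ√T = 0.462707 − 0.276349 = 0.186358
N(d₁) = 0.678213,  N(d₂) = 0.573918,  e^(−rT) = 0.989930
E₀ = V₀·N(d₁) − D·e^(−rT)·N(d₂)
   = 41.4681·0.678213 − 38.2966·0.989930·0.573918 = 6.366406

E0=6.3664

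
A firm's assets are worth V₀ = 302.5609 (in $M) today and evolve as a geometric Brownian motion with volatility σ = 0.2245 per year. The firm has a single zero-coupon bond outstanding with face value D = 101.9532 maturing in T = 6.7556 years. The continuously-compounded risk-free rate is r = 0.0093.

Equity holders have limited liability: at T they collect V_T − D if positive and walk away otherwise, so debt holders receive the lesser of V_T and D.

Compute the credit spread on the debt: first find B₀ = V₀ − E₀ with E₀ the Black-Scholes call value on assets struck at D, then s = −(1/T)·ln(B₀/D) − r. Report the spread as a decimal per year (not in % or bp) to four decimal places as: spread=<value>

d₁ = [ln(V₀/D) + (r + σ²/2)T] / (σ√T)
   = [ln(302.5609/101.9532) + (0.0093 + 0.5·0.2245²)·6.7556] / (0.2245·√6.7556)
   = [1.087769 + 0.233069] / 0.583510 = 2.263608
d₂ = d₁ − σ√T = 2.263608 − 0.583510 = 1.680098
N(d₁) = 0.988201,  N(d₂) = 0.953531,  e^(−rT) = 0.939106
E₀ = V₀·N(d₁) − D·e^(−rT)·N(d₂)
   = 302.5609·0.988201 − 101.9532·0.939106·0.953531 = 207.695281
B₀ = V₀ − E₀ = 302.5609 − 207.695281 = 94.865619
spread = −(1/T)·ln(B₀/D) − r = −(1/6.7556)·ln(94.865619/101.9532) − 0.0093 = 0.00136560

spread=0.0014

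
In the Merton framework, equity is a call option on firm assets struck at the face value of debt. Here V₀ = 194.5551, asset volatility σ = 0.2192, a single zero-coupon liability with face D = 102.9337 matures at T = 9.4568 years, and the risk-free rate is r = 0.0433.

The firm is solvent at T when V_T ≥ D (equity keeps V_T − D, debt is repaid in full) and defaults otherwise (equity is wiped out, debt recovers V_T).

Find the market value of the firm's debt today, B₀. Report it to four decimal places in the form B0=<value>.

d₁ = [ln(V₀/D) + (r + σ²/2)T] / (σ√T)
   = [ln(194.5551/102.9337) + (0.0433 + 0.5·0.2192²)·9.4568] / (0.2192·√9.4568)
   = [0.636630 + 0.636673] / 0.674082 = 1.888944
d₂ = d₁ − σ√T = 1.888944 − 0.674082 = 1.214862
N(d₁) = 0.970550,  N(d₂) = 0.887791,  e^(−rT) = 0.663996
E₀ = V₀·N(d₁) − D·e^(−rT)·N(d₂)
   = 194.5551·0.970550 − 102.9337·0.663996·0.887791 = 128.147205
B₀ = V₀ − E₀ = 194.5551 − 128.147205 = 66.407895

B0=66.4079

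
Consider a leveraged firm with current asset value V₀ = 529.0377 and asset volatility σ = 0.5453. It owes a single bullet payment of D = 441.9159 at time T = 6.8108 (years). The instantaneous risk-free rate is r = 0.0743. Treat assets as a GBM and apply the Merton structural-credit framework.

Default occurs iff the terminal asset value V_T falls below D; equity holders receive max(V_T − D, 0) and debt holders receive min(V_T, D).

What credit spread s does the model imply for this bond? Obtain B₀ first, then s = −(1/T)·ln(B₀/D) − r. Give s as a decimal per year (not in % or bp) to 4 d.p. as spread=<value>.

d₁ = [ln(V₀/D) + (r + σ²/2)T] / (σ√T)
   = [ln(529.0377/441.9159) + (0.0743 + 0.5·0.5453²)·6.8108] / (0.5453·√6.8108)
   = [0.179940 + 1.518645] / 1.423097 = 1.193584
d₂ = d₁ − σ√T = 1.193584 − 1.423097 = -0.229514
N(d₁) = 0.883680,  N(d₂) = 0.409235,  e^(−rT) = 0.602877
E₀ = V₀·N(d₁) − D·e^(−rT)·N(d₂)
   = 529.0377·0.883680 − 441.9159·0.602877·0.409235 = 358.471100
B₀ = V₀ − E₀ = 529.0377 − 358.471100 = 170.566600
spread = −(1/T)·ln(B₀/D) − r = −(1/6.8108)·ln(170.566600/441.9159) − 0.0743 = 0.06547708

spread=0.0655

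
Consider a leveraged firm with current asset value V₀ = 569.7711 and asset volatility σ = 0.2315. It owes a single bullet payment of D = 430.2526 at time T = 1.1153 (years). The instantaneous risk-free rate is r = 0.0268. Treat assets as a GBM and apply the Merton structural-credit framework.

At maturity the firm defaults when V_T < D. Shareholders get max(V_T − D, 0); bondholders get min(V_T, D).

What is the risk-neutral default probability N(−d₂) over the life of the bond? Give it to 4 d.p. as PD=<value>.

PD=0.1253

d₁ = [ln(V₀/D) + (r + σ²/2)T] / (σ√T)
   = [ln(569.7711/430.2526) + (0.0268 + 0.5·0.2315²)·1.1153] / (0.2315·√1.1153)
   = [0.280862 + 0.059776] / 0.244482 = 1.393305
d₂ = d₁ − σ√T = 1.393305 − 0.244482 = 1.148823
risk-neutral PD = N(−d₂) = N(-1.148823) = 0.125314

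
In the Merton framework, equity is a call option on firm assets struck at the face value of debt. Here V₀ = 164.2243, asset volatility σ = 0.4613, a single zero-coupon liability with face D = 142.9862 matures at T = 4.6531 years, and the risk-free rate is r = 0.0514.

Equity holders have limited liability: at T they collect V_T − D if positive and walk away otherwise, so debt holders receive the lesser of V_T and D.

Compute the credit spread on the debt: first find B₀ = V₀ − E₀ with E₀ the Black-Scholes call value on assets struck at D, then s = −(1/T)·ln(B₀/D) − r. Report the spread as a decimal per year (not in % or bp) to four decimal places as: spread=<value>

spread=0.0675

d₁ = [ln(V₀/D) + (r + σ²/2)T] / (σ√T)
   = [ln(164.2243/142.9862) + (0.0514 + 0.5·0.4613²)·4.6531] / (0.4613·√4.6531)
   = [0.138485 + 0.734254] / 0.995072 = 0.877061
d₂ = d₁ − σ√T = 0.877061 − 0.995072 = -0.118012
N(d₁) = 0.809773,  N(d₂) = 0.453029,  e^(−rT) = 0.787282
E₀ = V₀·N(d₁) − D·e^(−rT)·N(d₂)
   = 164.2243·0.809773 − 142.9862·0.787282·0.453029 = 81.986751
B₀ = V₀ − E₀ = 164.2243 − 81.986751 = 82.237549
spread = −(1/T)·ln(B₀/D) − r = −(1/4.6531)·ln(82.237549/142.9862) − 0.0514 = 0.06747476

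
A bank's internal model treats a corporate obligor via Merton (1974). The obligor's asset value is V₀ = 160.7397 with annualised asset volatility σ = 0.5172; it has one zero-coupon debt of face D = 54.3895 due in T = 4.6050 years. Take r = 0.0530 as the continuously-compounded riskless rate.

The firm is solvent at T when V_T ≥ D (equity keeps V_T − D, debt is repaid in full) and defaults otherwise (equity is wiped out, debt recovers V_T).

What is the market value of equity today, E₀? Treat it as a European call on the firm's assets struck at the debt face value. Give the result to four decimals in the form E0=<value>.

d₁ = [ln(V₀/D) + (r + σ²/2)T] / (σ√T)
   = [ln(160.7397/54.3895) + (0.0530 + 0.5·0.5172²)·4.6050] / (0.5172·√4.6050)
   = [1.083615 + 0.859974] / 1.109873 = 1.751182
d₂ = d₁ − σ√T = 1.751182 − 1.109873 = 0.641308
N(d₁) = 0.960043,  N(d₂) = 0.739339,  e^(−rT) = 0.783437
E₀ = V₀·N(d₁) − D·e^(−rT)·N(d₂)
   = 160.7397·0.960043 − 54.3895·0.783437·0.739339 = 122.813204

E0=122.8132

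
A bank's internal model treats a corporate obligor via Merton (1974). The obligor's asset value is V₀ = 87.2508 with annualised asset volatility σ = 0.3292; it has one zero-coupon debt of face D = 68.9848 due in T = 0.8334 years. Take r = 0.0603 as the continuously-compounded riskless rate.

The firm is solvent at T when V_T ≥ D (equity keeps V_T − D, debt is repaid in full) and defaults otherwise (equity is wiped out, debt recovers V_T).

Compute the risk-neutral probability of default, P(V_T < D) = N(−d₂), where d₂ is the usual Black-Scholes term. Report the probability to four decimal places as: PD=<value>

PD=0.2123

d₁ = [ln(V₀/D) + (r + σ²/2)T] / (σ√T)
   = [ln(87.2508/68.9848) + (0.0603 + 0.5·0.3292²)·0.8334] / (0.3292·√0.8334)
   = [0.234901 + 0.095413] / 0.300529 = 1.099106
d₂ = d₁ − σ√T = 1.099106 − 0.300529 = 0.798577
risk-neutral PD = N(−d₂) = N(-0.798577) = 0.212268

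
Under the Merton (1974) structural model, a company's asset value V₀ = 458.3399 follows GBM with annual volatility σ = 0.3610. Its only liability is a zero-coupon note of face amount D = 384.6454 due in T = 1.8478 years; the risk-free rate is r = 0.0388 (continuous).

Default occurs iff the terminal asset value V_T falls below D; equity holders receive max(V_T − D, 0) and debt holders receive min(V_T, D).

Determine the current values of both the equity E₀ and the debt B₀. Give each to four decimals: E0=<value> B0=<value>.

d₁ = [ln(V₀/D) + (r + σ²/2)T] / (σ√T)
   = [ln(458.3399/384.6454) + (0.0388 + 0.5·0.3610²)·1.8478] / (0.3610·√1.8478)
   = [0.175289 + 0.192098] / 0.490721 = 0.748669
d₂ = d₁ − σ√T = 0.748669 − 0.490721 = 0.257947
N(d₁) = 0.772971,  N(d₂) = 0.601776,  e^(−rT) = 0.930815
E₀ = V₀·N(d₁) − D·e^(−rT)·N(d₂)
   = 458.3399·0.772971 − 384.6454·0.930815·0.601776 = 138.827463
B₀ = V₀ − E₀ = 458.3399 − 138.827463 = 319.512437

E0=138.8275 B0=319.5124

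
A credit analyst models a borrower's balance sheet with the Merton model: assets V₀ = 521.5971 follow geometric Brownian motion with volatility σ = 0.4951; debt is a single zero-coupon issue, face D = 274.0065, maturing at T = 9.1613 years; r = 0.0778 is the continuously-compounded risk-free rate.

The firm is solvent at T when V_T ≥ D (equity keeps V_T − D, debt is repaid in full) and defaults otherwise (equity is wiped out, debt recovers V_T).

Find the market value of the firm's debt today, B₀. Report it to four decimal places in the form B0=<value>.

B0=101.0614

d₁ = [ln(V₀/D) + (r + σ²/2)T] / (σ√T)
   = [ln(521.5971/274.0065) + (0.0778 + 0.5·0.4951²)·9.1613] / (0.4951·√9.1613)
   = [0.643744 + 1.835576] / 1.498551 = 1.654478
d₂ = d₁ − σ√T = 1.654478 − 1.498551 = 0.155928
N(d₁) = 0.950985,  N(d₂) = 0.561955,  e^(−rT) = 0.490294
E₀ = V₀·N(d₁) − D·e^(−rT)·N(d₂)
   = 521.5971·0.950985 − 274.0065·0.490294·0.561955 = 420.535727
B₀ = V₀ − E₀ = 521.5971 − 420.535727 = 101.061373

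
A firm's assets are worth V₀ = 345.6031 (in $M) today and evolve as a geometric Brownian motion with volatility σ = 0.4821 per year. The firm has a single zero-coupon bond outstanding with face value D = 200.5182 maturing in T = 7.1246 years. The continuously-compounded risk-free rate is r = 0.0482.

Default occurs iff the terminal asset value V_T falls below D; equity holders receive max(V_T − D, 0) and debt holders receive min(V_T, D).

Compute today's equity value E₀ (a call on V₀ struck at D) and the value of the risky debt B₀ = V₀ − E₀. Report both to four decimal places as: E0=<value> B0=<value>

E0=240.3229 B0=105.2802

d₁ = [ln(V₀/D) + (r + σ²/2)T] / (σ√T)
   = [ln(345.6031/200.5182) + (0.0482 + 0.5·0.4821²)·7.1246] / (0.4821·√7.1246)
   = [0.544386 + 1.171357] / 1.286819 = 1.333321
d₂ = d₁ − σ√T = 1.333321 − 1.286819 = 0.046503
N(d₁) = 0.908787,  N(d₂) = 0.518545,  e^(−rT) = 0.709350
E₀ = V₀·N(d₁) − D·e^(−rT)·N(d₂)
   = 345.6031·0.908787 − 200.5182·0.709350·0.518545 = 240.322890
B₀ = V₀ − E₀ = 345.6031 − 240.322890 = 105.280210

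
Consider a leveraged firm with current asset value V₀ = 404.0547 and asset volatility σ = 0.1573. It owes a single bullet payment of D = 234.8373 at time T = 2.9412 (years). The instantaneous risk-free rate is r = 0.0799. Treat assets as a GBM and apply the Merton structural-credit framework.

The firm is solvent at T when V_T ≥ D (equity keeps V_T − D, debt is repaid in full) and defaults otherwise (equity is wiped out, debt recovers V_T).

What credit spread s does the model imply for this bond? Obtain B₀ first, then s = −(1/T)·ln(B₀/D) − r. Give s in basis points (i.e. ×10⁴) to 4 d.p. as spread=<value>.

spread=0.7719

d₁ = [ln(V₀/D) + (r + σ²/2)T] / (σ√T)
   = [ln(404.0547/234.8373) + (0.0799 + 0.5·0.1573²)·2.9412] / (0.1573·√2.9412)
   = [0.542657 + 0.271389] / 0.269768 = 3.017577
d₂ = d₁ − σ√T = 3.017577 − 0.269768 = 2.747808
N(d₁) = 0.998726,  N(d₂) = 0.997000,  e^(−rT) = 0.790569
E₀ = V₀·N(d₁) − D·e^(−rT)·N(d₂)
   = 404.0547·0.998726 − 234.8373·0.790569·0.997000 = 218.441670
B₀ = V₀ − E₀ = 404.0547 − 218.441670 = 185.613030
spread = −(1/T)·ln(B₀/D) − r = −(1/2.9412)·ln(185.613030/234.8373) − 0.0799 = 0.00007719
in basis points: 0.00007719 × 10⁴ = 0.7719 bp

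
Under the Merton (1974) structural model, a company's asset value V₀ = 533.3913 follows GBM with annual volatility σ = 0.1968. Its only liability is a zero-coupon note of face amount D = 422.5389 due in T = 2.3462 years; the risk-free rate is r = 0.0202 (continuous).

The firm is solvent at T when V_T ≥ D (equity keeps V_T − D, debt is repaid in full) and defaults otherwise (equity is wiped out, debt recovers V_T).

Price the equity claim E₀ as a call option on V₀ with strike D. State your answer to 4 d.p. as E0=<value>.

E0=143.5965

d₁ = [ln(V₀/D) + (r + σ²/2)T] / (σ√T)
   = [ln(533.3913/422.5389) + (0.0202 + 0.5·0.1968²)·2.3462] / (0.1968·√2.3462)
   = [0.232974 + 0.092828] / 0.301445 = 1.080800
d₂ = d₁ − σ√T = 1.080800 − 0.301445 = 0.779356
N(d₁) = 0.860107,  N(d₂) = 0.782115,  e^(−rT) = 0.953712
E₀ = V₀·N(d₁) − D·e^(−rT)·N(d₂)
   = 533.3913·0.860107 − 422.5389·0.953712·0.782115 = 143.596529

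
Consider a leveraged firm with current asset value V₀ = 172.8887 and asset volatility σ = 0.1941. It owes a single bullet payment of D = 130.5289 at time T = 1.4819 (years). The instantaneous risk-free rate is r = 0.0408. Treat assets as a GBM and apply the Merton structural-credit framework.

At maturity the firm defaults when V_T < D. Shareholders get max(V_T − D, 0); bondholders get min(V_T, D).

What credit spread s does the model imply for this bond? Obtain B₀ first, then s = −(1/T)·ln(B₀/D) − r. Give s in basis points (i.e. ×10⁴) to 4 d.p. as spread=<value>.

spread=62.6886

d₁ = [ln(V₀/D) + (r + σ²/2)T] / (σ√T)
   = [ln(172.8887/130.5289) + (0.0408 + 0.5·0.1941²)·1.4819] / (0.1941·√1.4819)
   = [0.281053 + 0.088377] / 0.236284 = 1.563498
d₂ = d₁ − σ√T = 1.563498 − 0.236284 = 1.327213
N(d₁) = 0.941032,  N(d₂) = 0.907781,  e^(−rT) = 0.941330
E₀ = V₀·N(d₁) − D·e^(−rT)·N(d₂)
   = 172.8887·0.941032 − 130.5289·0.941330·0.907781 = 51.154094
B₀ = V₀ − E₀ = 172.8887 − 51.154094 = 121.734606
spread = −(1/T)·ln(B₀/D) − r = −(1/1.4819)·ln(121.734606/130.5289) − 0.0408 = 0.00626886
in basis points: 0.00626886 × 10⁴ = 62.6886 bp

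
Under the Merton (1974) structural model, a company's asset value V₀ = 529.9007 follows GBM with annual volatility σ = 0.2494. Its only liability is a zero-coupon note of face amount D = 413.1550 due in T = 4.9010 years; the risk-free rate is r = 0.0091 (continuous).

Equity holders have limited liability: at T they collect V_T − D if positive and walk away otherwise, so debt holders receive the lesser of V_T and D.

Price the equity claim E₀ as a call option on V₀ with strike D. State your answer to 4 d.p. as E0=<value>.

E0=181.3969

d₁ = [ln(V₀/D) + (r + σ²/2)T] / (σ√T)
   = [ln(529.9007/413.1550) + (0.0091 + 0.5·0.2494²)·4.9010] / (0.2494·√4.9010)
   = [0.248867 + 0.197021] / 0.552127 = 0.807582
d₂ = d₁ − σ√T = 0.807582 − 0.552127 = 0.255456
N(d₁) = 0.790335,  N(d₂) = 0.600814,  e^(−rT) = 0.956381
E₀ = V₀·N(d₁) − D·e^(−rT)·N(d₂)
   = 529.9007·0.790335 − 413.1550·0.956381·0.600814 = 181.396893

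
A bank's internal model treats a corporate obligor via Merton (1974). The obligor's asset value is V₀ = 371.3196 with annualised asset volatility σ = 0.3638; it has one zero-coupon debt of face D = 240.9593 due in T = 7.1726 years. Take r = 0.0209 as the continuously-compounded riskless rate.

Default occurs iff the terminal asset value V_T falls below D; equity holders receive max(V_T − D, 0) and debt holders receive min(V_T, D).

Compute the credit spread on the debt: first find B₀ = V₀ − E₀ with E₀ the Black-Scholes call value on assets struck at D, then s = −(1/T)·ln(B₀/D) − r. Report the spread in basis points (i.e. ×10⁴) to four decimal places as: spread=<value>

d₁ = [ln(V₀/D) + (r + σ²/2)T] / (σ√T)
   = [ln(371.3196/240.9593) + (0.0209 + 0.5·0.3638²)·7.1726] / (0.3638·√7.1726)
   = [0.432435 + 0.624556] / 0.974319 = 1.084851
d₂ = d₁ − σ√T = 1.084851 − 0.974319 = 0.110533
N(d₁) = 0.861006,  N(d₂) = 0.544007,  e^(−rT) = 0.860788
E₀ = V₀·N(d₁) − D·e^(−rT)·N(d₂)
   = 371.3196·0.861006 − 240.9593·0.860788·0.544007 = 206.873481
B₀ = V₀ − E₀ = 371.3196 − 206.873481 = 164.446119
spread = −(1/T)·ln(B₀/D) − r = −(1/7.1726)·ln(164.446119/240.9593) − 0.0209 = 0.03236452
in basis points: 0.03236452 × 10⁴ = 323.6452 bp

spread=323.6452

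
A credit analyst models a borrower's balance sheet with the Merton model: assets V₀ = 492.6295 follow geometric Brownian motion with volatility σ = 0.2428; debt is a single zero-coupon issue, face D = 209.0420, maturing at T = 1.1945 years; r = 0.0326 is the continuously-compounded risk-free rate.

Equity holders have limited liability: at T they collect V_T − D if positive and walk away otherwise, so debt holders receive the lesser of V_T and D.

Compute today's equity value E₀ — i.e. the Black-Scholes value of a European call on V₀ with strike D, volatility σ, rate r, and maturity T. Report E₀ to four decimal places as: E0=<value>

d₁ = [ln(V₀/D) + (r + σ²/2)T] / (σ√T)
   = [ln(492.6295/209.0420) + (0.0326 + 0.5·0.2428²)·1.1945] / (0.2428·√1.1945)
   = [0.857222 + 0.074150] / 0.265364 = 3.509792
d₂ = d₁ − σ√T = 3.509792 − 0.265364 = 3.244428
N(d₁) = 0.999776,  N(d₂) = 0.999412,  e^(−rT) = 0.961808
E₀ = V₀·N(d₁) − D·e^(−rT)·N(d₂)
   = 492.6295·0.999776 − 209.0420·0.961808·0.999412 = 291.579134

E0=291.5791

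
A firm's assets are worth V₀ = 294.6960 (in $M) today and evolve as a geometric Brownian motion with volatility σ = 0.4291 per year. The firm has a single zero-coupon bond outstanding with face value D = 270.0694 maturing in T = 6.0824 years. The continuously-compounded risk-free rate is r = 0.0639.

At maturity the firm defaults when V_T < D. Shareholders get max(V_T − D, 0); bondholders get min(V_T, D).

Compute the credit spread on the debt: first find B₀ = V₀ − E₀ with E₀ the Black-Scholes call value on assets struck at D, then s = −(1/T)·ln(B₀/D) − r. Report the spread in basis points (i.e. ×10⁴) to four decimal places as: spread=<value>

spread=512.8437

d₁ = [ln(V₀/D) + (r + σ²/2)T] / (σ√T)
   = [ln(294.6960/270.0694) + (0.0639 + 0.5·0.4291²)·6.0824] / (0.4291·√6.0824)
   = [0.087265 + 0.948632] / 1.058269 = 0.978860
d₂ = d₁ − σ√T = 0.978860 − 1.058269 = -0.079409
N(d₁) = 0.836175,  N(d₂) = 0.468354,  e^(−rT) = 0.677961
E₀ = V₀·N(d₁) − D·e^(−rT)·N(d₂)
   = 294.6960·0.836175 − 270.0694·0.677961·0.468354 = 160.663601
B₀ = V₀ − E₀ = 294.6960 − 160.663601 = 134.032399
spread = −(1/T)·ln(B₀/D) − r = −(1/6.0824)·ln(134.032399/270.0694) − 0.0639 = 0.05128437
in basis points: 0.05128437 × 10⁴ = 512.8437 bp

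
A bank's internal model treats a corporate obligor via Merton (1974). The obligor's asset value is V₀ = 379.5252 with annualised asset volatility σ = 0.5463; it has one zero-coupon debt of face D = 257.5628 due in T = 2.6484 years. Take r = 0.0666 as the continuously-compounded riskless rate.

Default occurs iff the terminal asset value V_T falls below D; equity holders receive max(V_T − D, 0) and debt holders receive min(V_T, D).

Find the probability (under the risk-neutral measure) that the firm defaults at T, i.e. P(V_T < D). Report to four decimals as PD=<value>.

d₁ = [ln(V₀/D) + (r + σ²/2)T] / (σ√T)
   = [ln(379.5252/257.5628) + (0.0666 + 0.5·0.5463²)·2.6484] / (0.5463·√2.6484)
   = [0.387657 + 0.571583] / 0.889043 = 1.078957
d₂ = d₁ − σ√T = 1.078957 − 0.889043 = 0.189914
risk-neutral PD = N(−d₂) = N(-0.189914) = 0.424688

PD=0.4247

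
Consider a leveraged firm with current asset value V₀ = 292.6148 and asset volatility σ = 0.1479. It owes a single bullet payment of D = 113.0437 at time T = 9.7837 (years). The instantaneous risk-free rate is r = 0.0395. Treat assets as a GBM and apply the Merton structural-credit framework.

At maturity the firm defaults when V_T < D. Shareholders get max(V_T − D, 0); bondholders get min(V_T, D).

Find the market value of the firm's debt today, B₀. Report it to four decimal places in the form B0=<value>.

d₁ = [ln(V₀/D) + (r + σ²/2)T] / (σ√T)
   = [ln(292.6148/113.0437) + (0.0395 + 0.5·0.1479²)·9.7837] / (0.1479·√9.7837)
   = [0.951083 + 0.493462] / 0.462615 = 3.122564
d₂ = d₁ − σ√T = 3.122564 − 0.462615 = 2.659949
N(d₁) = 0.999104,  N(d₂) = 0.996092,  e^(−rT) = 0.679461
E₀ = V₀·N(d₁) − D·e^(−rT)·N(d₂)
   = 292.6148·0.999104 − 113.0437·0.679461·0.996092 = 215.843904
B₀ = V₀ − E₀ = 292.6148 − 215.843904 = 76.770896

B0=76.7709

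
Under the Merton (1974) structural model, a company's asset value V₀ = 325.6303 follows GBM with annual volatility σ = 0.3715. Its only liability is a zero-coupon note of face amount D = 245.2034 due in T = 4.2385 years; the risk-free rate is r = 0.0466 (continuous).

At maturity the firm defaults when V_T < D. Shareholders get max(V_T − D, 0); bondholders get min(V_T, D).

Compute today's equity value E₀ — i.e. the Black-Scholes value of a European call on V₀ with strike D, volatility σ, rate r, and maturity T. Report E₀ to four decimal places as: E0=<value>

d₁ = [ln(V₀/D) + (r + σ²/2)T] / (σ√T)
   = [ln(325.6303/245.2034) + (0.0466 + 0.5·0.3715²)·4.2385] / (0.3715·√4.2385)
   = [0.283675 + 0.489997] / 0.764830 = 1.011560
d₂ = d₁ − σ√T = 1.011560 − 0.764830 = 0.246730
N(d₁) = 0.844126,  N(d₂) = 0.597441,  e^(−rT) = 0.820769
E₀ = V₀·N(d₁) − D·e^(−rT)·N(d₂)
   = 325.6303·0.844126 − 245.2034·0.820769·0.597441 = 154.634709

E0=154.6347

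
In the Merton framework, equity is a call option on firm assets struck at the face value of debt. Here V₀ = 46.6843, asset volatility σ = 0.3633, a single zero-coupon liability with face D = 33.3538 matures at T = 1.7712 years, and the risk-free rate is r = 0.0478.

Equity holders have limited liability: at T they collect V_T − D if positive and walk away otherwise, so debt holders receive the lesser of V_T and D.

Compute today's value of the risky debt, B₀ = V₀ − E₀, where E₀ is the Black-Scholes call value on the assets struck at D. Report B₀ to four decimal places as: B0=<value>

B0=28.7421

d₁ = [ln(V₀/D) + (r + σ²/2)T] / (σ√T)
   = [ln(46.6843/33.3538) + (0.0478 + 0.5·0.3633²)·1.7712] / (0.3633·√1.7712)
   = [0.336236 + 0.201551] / 0.483503 = 1.112273
d₂ = d₁ − σ√T = 1.112273 − 0.483503 = 0.628770
N(d₁) = 0.866990,  N(d₂) = 0.735250,  e^(−rT) = 0.918822
E₀ = V₀·N(d₁) − D·e^(−rT)·N(d₂)
   = 46.6843·0.866990 − 33.3538·0.918822·0.735250 = 17.942186
B₀ = V₀ − E₀ = 46.6843 − 17.942186 = 28.742114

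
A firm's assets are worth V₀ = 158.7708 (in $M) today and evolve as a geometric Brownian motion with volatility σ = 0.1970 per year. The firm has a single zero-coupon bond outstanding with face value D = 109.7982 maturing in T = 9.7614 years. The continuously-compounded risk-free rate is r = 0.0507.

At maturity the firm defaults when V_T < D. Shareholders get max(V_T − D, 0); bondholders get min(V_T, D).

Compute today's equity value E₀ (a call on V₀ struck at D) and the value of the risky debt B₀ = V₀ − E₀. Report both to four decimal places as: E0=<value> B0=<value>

E0=94.0682 B0=64.7026

d₁ = [ln(V₀/D) + (r + σ²/2)T] / (σ√T)
   = [ln(158.7708/109.7982) + (0.0507 + 0.5·0.1970²)·9.7614] / (0.1970·√9.7614)
   = [0.368818 + 0.684318] / 0.615492 = 1.711047
d₂ = d₁ − σ√T = 1.711047 − 0.615492 = 1.095555
N(d₁) = 0.956464,  N(d₂) = 0.863363,  e^(−rT) = 0.609630
E₀ = V₀·N(d₁) − D·e^(−rT)·N(d₂)
   = 158.7708·0.956464 − 109.7982·0.609630·0.863363 = 94.068193
B₀ = V₀ − E₀ = 158.7708 − 94.068193 = 64.702607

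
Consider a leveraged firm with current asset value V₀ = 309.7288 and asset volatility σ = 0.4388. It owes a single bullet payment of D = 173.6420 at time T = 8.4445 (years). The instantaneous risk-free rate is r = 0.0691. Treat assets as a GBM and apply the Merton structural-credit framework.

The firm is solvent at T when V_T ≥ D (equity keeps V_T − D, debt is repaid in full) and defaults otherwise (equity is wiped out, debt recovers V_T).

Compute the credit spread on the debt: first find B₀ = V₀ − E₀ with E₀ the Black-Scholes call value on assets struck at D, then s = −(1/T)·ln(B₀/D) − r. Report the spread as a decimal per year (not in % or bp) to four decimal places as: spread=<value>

spread=0.0261

d₁ = [ln(V₀/D) + (r + σ²/2)T] / (σ√T)
   = [ln(309.7288/173.6420) + (0.0691 + 0.5·0.4388²)·8.4445] / (0.4388·√8.4445)
   = [0.578701 + 1.396490] / 1.275127 = 1.549015
d₂ = d₁ − σ√T = 1.549015 − 1.275127 = 0.273887
N(d₁) = 0.939311,  N(d₂) = 0.607914,  e^(−rT) = 0.557934
E₀ = V₀·N(d₁) − D·e^(−rT)·N(d₂)
   = 309.7288·0.939311 − 173.6420·0.557934·0.607914 = 232.036445
B₀ = V₀ − E₀ = 309.7288 − 232.036445 = 77.692355
spread = −(1/T)·ln(B₀/D) − r = −(1/8.4445)·ln(77.692355/173.6420) − 0.0691 = 0.02613818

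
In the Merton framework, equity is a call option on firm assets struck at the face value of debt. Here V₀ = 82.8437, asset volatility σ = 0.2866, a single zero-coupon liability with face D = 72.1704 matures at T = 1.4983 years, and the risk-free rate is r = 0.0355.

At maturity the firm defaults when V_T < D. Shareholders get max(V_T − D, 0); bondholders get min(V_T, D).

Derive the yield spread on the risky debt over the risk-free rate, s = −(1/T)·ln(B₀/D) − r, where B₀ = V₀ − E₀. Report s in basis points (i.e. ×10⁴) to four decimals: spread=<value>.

d₁ = [ln(V₀/D) + (r + σ²/2)T] / (σ√T)
   = [ln(82.8437/72.1704) + (0.0355 + 0.5·0.2866²)·1.4983] / (0.2866·√1.4983)
   = [0.137926 + 0.114725] / 0.350813 = 0.720185
d₂ = d₁ − σ√T = 0.720185 − 0.350813 = 0.369372
N(d₁) = 0.764294,  N(d₂) = 0.644075,  e^(−rT) = 0.948200
E₀ = V₀·N(d₁) − D·e^(−rT)·N(d₂)
   = 82.8437·0.764294 − 72.1704·0.948200·0.644075 = 19.241663
B₀ = V₀ − E₀ = 82.8437 − 19.241663 = 63.602037
spread = −(1/T)·ln(B₀/D) − r = −(1/1.4983)·ln(63.602037/72.1704) − 0.0355 = 0.04885193
in basis points: 0.04885193 × 10⁴ = 488.5193 bp

spread=488.5193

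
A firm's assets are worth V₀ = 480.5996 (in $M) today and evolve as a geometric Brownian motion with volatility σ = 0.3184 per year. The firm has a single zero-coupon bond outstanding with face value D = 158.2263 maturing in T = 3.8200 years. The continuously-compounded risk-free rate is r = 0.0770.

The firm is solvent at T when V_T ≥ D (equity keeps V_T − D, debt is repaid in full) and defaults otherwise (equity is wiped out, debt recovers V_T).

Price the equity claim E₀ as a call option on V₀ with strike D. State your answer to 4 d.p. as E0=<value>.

d₁ = [ln(V₀/D) + (r + σ²/2)T] / (σ√T)
   = [ln(480.5996/158.2263) + (0.0770 + 0.5·0.3184²)·3.8200] / (0.3184·√3.8200)
   = [1.111008 + 0.487773] / 0.622307 = 2.569120
d₂ = d₁ − σ√T = 2.569120 − 0.622307 = 1.946812
N(d₁) = 0.994902,  N(d₂) = 0.974221,  e^(−rT) = 0.745172
E₀ = V₀·N(d₁) − D·e^(−rT)·N(d₂)
   = 480.5996·0.994902 − 158.2263·0.745172·0.974221 = 363.283184

E0=363.2832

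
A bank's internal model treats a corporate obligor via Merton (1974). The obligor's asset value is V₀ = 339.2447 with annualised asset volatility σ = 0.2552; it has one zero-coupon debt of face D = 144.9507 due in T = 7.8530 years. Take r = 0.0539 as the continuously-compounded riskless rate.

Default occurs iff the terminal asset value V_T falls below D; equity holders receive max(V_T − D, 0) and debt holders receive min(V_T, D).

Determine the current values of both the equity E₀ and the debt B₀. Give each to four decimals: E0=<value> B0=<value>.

d₁ = [ln(V₀/D) + (r + σ²/2)T] / (σ√T)
   = [ln(339.2447/144.9507) + (0.0539 + 0.5·0.2552²)·7.8530] / (0.2552·√7.8530)
   = [0.850328 + 0.678998] / 0.715152 = 2.138462
d₂ = d₁ − σ√T = 2.138462 − 0.715152 = 1.423310
N(d₁) = 0.983760,  N(d₂) = 0.922677,  e^(−rT) = 0.654897
E₀ = V₀·N(d₁) − D·e^(−rT)·N(d₂)
   = 339.2447·0.983760 − 144.9507·0.654897·0.922677 = 246.147777
B₀ = V₀ − E₀ = 339.2447 − 246.147777 = 93.096923

E0=246.1478 B0=93.0969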